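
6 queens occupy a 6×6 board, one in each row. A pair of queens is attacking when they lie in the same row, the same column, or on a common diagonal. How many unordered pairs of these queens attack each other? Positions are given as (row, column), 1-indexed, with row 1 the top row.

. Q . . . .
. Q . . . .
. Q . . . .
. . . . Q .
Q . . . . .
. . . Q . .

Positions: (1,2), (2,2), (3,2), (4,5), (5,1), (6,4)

4

Same column: (1,2)–(2,2) (column 2); (1,2)–(3,2) (column 2); (2,2)–(3,2) (column 2).
Same diagonal: (1,2)–(4,5) (|1−4| = |2−5| = 3).
Total attacking pairs: 4.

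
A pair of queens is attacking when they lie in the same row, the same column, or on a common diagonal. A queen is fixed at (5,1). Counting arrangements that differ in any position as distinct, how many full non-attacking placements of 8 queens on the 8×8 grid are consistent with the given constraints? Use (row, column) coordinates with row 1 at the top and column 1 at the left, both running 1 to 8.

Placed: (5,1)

18

Branch on row 1: col 2 → 3; col 3 → 4; col 4 → 5; col 6 → 4; col 7 → 1; col 8 → 1.
Sum: 3 + 4 + 5 + 4 + 1 + 1 = 18.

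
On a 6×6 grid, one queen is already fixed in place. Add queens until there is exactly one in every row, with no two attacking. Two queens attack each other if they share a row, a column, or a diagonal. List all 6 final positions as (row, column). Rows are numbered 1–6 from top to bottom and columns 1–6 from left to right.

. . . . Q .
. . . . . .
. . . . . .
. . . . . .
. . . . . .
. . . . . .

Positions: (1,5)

Row 2: attacked by (1,5)→{4,5,6}. Safe: 1, 2, 3. Place at column 3.
Row 3: attacked by (1,5)→{3,5}; (2,3)→{2,3,4}. Safe: 1, 6. Place at column 1.
Row 4: attacked by (1,5)→{2,5}; (2,3)→{1,3,5}; (3,1)→{1,2}. Safe: 4, 6. Place at column 6.
Row 5: attacked by (1,5)→{1,5}; (2,3)→{3,6}; (3,1)→{1,3}; (4,6)→{5,6}. Safe: 2, 4. Place at column 4.
Row 6: attacked by (1,5)→{5}; (2,3)→{3}; (3,1)→{1,4}; (4,6)→{4,6}; (5,4)→{3,4,5}. Safe: 2. Place at column 2.
Columns [5, 3, 1, 6, 4, 2], r−c [-4, -1, 2, -2, 1, 4], r+c [6, 5, 4, 10, 9, 8] are all distinct, so no two queens attack.

(1,5) (2,3) (3,1) (4,6) (5,4) (6,2)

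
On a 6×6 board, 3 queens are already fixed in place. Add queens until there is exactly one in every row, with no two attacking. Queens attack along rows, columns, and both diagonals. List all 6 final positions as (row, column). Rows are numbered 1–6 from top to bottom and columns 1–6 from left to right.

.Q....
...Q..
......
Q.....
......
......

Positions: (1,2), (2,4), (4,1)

Row 3: attacked by (1,2)→{2,4}; (2,4)→{3,4,5}; (4,1)→{1,2}. Safe: 6. Place at column 6.
Row 5: attacked by (1,2)→{2,6}; (2,4)→{1,4}; (3,6)→{4,6}; (4,1)→{1,2}. Safe: 3, 5. Place at column 3.
Row 6: attacked by (1,2)→{2}; (2,4)→{4}; (3,6)→{3,6}; (4,1)→{1,3}; (5,3)→{2,3,4}. Safe: 5. Place at column 5.
Columns [2, 4, 6, 1, 3, 5], r−c [-1, -2, -3, 3, 2, 1], r+c [3, 6, 9, 5, 8, 11] are all distinct, so no two queens attack.

(1,2) (2,4) (3,6) (4,1) (5,3) (6,5)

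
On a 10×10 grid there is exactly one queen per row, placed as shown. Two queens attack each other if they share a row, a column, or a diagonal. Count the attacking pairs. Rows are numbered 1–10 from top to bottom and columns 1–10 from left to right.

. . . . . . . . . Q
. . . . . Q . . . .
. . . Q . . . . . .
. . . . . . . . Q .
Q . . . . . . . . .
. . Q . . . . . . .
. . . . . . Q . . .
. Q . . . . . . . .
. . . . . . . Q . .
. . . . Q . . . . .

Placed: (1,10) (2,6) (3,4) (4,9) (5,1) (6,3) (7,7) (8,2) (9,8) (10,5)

All columns are distinct and no two queens satisfy |Δrow| = |Δcol|, so no pair attacks.

0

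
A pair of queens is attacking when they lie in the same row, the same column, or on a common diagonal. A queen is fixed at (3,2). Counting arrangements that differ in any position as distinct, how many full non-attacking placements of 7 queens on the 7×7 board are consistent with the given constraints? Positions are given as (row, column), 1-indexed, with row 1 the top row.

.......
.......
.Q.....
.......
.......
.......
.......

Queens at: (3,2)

Branch on row 1: col 1 → 1; col 3 → 2; col 5 → 2; col 6 → 1; col 7 → 0.
Sum: 1 + 2 + 2 + 1 + 0 = 6.

6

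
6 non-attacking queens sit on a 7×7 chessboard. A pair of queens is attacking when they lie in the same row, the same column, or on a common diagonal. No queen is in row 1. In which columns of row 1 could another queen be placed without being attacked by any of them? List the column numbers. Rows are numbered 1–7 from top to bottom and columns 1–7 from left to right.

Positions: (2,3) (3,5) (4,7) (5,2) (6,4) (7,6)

columns 1

(2,3) attacks row 1 at column 3 and diagonals 2, 4.
(3,5) attacks row 1 at column 5 and diagonals 3, 7.
(4,7) attacks row 1 at column 7 and diagonals 4.
(5,2) attacks row 1 at column 2 and diagonals 6.
(6,4) attacks row 1 at column 4.
(7,6) attacks row 1 at column 6.
Attacked columns: {2, 3, 4, 5, 6, 7}. Safe: {1}.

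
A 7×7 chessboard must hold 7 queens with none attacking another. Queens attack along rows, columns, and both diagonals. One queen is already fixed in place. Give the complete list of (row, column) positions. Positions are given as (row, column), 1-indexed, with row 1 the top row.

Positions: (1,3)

Row 2: attacked by (1,3)→{2,3,4}. Safe: 1, 5, 6, 7. Place at column 6.
Row 3: attacked by (1,3)→{1,3,5}; (2,6)→{5,6,7}. Safe: 2, 4. Place at column 2.
Row 4: attacked by (1,3)→{3,6}; (2,6)→{4,6}; (3,2)→{1,2,3}. Safe: 5, 7. Place at column 5.
Row 5: attacked by (1,3)→{3,7}; (2,6)→{3,6}; (3,2)→{2,4}; (4,5)→{4,5,6}. Safe: 1. Place at column 1.
Row 6: attacked by (1,3)→{3}; (2,6)→{2,6}; (3,2)→{2,5}; (4,5)→{3,5,7}; (5,1)→{1,2}. Safe: 4. Place at column 4.
Row 7: attacked by (1,3)→{3}; (2,6)→{1,6}; (3,2)→{2,6}; (4,5)→{2,5}; (5,1)→{1,3}; (6,4)→{3,4,5}. Safe: 7. Place at column 7.
Columns [3, 6, 2, 5, 1, 4, 7], r−c [-2, -4, 1, -1, 4, 2, 0], r+c [4, 8, 5, 9, 6, 10, 14] are all distinct, so no two queens attack.

(1,3) (2,6) (3,2) (4,5) (5,1) (6,4) (7,7)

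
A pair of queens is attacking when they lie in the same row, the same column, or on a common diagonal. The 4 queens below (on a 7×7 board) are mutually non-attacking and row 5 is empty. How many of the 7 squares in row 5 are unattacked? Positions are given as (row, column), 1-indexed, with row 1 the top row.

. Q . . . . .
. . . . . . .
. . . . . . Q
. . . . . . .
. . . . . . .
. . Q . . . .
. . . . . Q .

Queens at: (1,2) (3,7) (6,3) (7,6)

(1,2) attacks row 5 at column 2 and diagonals 6.
(3,7) attacks row 5 at column 7 and diagonals 5.
(6,3) attacks row 5 at column 3 and diagonals 2, 4.
(7,6) attacks row 5 at column 6 and diagonals 4.
Attacked columns: {2, 3, 4, 5, 6, 7}. Safe: {1}.

1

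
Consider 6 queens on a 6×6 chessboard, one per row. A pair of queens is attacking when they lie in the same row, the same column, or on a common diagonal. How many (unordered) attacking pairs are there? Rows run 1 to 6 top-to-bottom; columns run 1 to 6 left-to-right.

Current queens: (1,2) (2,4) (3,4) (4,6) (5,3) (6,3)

Same column: (2,4)–(3,4) (column 4); (5,3)–(6,3) (column 3).
Same diagonal: (1,2)–(3,4) (|1−3| = |2−4| = 2); (2,4)–(4,6) (|2−4| = |4−6| = 2).
Total attacking pairs: 4.

4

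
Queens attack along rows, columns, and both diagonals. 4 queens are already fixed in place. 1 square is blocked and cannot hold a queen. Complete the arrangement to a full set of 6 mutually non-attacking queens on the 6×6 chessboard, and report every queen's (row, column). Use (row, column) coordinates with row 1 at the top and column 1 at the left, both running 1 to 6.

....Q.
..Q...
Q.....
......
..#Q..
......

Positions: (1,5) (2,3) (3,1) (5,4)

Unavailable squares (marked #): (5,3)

Row 4: attacked by (1,5)→{2,5}; (2,3)→{1,3,5}; (3,1)→{1,2}; (5,4)→{3,4,5}. Safe: 6. Place at column 6.
Row 6: attacked by (1,5)→{5}; (2,3)→{3}; (3,1)→{1,4}; (4,6)→{4,6}; (5,4)→{3,4,5}. Safe: 2. Place at column 2.
Columns [5, 3, 1, 6, 4, 2], r−c [-4, -1, 2, -2, 1, 4], r+c [6, 5, 4, 10, 9, 8] are all distinct, so no two queens attack.

(1,5) (2,3) (3,1) (4,6) (5,4) (6,2)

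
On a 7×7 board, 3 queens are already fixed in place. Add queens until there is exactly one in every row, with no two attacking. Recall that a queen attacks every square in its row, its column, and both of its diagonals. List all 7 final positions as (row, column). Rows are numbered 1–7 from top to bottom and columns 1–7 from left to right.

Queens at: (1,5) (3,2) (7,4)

(1,5) (2,7) (3,2) (4,6) (5,3) (6,1) (7,4)

Row 2: attacked by (1,5)→{4,5,6}; (3,2)→{1,2,3}; (7,4)→{4}. Safe: 7. Place at column 7.
Row 4: attacked by (1,5)→{2,5}; (2,7)→{5,7}; (3,2)→{1,2,3}; (7,4)→{1,4,7}. Safe: 6. Place at column 6.
Row 5: attacked by (1,5)→{1,5}; (2,7)→{4,7}; (3,2)→{2,4}; (4,6)→{5,6,7}; (7,4)→{2,4,6}. Safe: 3. Place at column 3.
Row 6: attacked by (1,5)→{5}; (2,7)→{3,7}; (3,2)→{2,5}; (4,6)→{4,6}; (5,3)→{2,3,4}; (7,4)→{3,4,5}. Safe: 1. Place at column 1.
Columns [5, 7, 2, 6, 3, 1, 4], r−c [-4, -5, 1, -2, 2, 5, 3], r+c [6, 9, 5, 10, 8, 7, 11] are all distinct, so no two queens attack.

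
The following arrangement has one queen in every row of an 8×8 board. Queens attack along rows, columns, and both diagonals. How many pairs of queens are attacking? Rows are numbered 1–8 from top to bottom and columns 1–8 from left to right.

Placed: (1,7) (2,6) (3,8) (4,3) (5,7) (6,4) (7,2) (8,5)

Same column: (1,7)–(5,7) (column 7).
Same diagonal: (1,7)–(2,6) (|1−2| = |7−6| = 1).
Total attacking pairs: 2.

2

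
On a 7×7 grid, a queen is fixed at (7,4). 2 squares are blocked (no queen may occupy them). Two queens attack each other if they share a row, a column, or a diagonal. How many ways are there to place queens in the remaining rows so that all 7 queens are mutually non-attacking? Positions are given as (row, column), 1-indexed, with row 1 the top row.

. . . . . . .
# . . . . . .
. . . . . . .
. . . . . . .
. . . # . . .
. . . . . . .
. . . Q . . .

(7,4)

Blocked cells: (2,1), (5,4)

4

Branch on row 1: col 1 → 1; col 2 → 1; col 3 → 0; col 5 → 1; col 6 → 0; col 7 → 1.
Sum: 1 + 1 + 0 + 1 + 0 + 1 = 4.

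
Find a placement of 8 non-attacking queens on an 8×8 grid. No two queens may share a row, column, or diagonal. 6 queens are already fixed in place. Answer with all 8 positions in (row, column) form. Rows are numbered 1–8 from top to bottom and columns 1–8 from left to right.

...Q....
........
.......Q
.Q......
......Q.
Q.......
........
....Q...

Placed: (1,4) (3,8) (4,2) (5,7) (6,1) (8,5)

(1,4) (2,6) (3,8) (4,2) (5,7) (6,1) (7,3) (8,5)

Row 2: attacked by (1,4)→{3,4,5}; (3,8)→{7,8}; (4,2)→{2,4}; (5,7)→{4,7}; (6,1)→{1,5}; (8,5)→{5}. Safe: 6. Place at column 6.
Row 7: attacked by (1,4)→{4}; (2,6)→{1,6}; (3,8)→{4,8}; (4,2)→{2,5}; (5,7)→{5,7}; (6,1)→{1,2}; (8,5)→{4,5,6}. Safe: 3. Place at column 3.
Columns [4, 6, 8, 2, 7, 1, 3, 5], r−c [-3, -4, -5, 2, -2, 5, 4, 3], r+c [5, 8, 11, 6, 12, 7, 10, 13] are all distinct, so no two queens attack.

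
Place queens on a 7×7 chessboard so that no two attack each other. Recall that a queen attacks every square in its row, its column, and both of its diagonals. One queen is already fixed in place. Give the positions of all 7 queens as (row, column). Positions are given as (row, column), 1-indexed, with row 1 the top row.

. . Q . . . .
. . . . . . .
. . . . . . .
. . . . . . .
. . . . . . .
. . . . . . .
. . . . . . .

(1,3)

Row 2: attacked by (1,3)→{2,3,4}. Safe: 1, 5, 6, 7. Place at column 6.
Row 3: attacked by (1,3)→{1,3,5}; (2,6)→{5,6,7}. Safe: 2, 4. Place at column 2.
Row 4: attacked by (1,3)→{3,6}; (2,6)→{4,6}; (3,2)→{1,2,3}. Safe: 5, 7. Place at column 5.
Row 5: attacked by (1,3)→{3,7}; (2,6)→{3,6}; (3,2)→{2,4}; (4,5)→{4,5,6}. Safe: 1. Place at column 1.
Row 6: attacked by (1,3)→{3}; (2,6)→{2,6}; (3,2)→{2,5}; (4,5)→{3,5,7}; (5,1)→{1,2}. Safe: 4. Place at column 4.
Row 7: attacked by (1,3)→{3}; (2,6)→{1,6}; (3,2)→{2,6}; (4,5)→{2,5}; (5,1)→{1,3}; (6,4)→{3,4,5}. Safe: 7. Place at column 7.
Columns [3, 6, 2, 5, 1, 4, 7], r−c [-2, -4, 1, -1, 4, 2, 0], r+c [4, 8, 5, 9, 6, 10, 14] are all distinct, so no two queens attack.

(1,3) (2,6) (3,2) (4,5) (5,1) (6,4) (7,7)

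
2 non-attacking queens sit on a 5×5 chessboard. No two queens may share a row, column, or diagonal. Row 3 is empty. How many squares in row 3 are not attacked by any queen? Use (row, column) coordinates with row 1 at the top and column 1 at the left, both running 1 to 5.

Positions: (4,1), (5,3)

1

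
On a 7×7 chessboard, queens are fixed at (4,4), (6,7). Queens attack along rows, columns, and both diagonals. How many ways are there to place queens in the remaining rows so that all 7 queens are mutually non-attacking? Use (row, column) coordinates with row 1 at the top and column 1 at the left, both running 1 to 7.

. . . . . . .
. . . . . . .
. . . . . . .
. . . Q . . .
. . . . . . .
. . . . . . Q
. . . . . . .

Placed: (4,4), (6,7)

Branch on row 1: col 3 → 1; col 5 → 1; col 6 → 0.
Sum: 1 + 1 + 0 = 2.

2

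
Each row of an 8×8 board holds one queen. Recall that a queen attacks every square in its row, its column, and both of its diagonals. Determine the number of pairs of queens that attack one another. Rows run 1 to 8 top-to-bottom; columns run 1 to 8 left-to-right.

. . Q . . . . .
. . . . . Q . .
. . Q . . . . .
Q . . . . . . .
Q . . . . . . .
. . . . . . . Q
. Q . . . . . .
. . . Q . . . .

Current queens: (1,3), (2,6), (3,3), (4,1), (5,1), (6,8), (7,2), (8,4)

Same column: (1,3)–(3,3) (column 3); (4,1)–(5,1) (column 1).
Same diagonal: (1,3)–(6,8) (|1−6| = |3−8| = 5); (3,3)–(5,1) (|3−5| = |3−1| = 2); (5,1)–(8,4) (|5−8| = |1−4| = 3).
Total attacking pairs: 5.

5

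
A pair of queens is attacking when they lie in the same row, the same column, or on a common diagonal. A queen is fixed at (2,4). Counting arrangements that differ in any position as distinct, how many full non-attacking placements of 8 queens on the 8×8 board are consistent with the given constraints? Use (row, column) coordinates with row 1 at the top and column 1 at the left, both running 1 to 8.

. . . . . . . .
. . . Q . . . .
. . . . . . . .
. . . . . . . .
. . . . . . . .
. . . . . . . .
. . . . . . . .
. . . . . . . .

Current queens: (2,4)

8

Branch on row 1: col 1 → 0; col 2 → 1; col 6 → 4; col 7 → 2; col 8 → 1.
Sum: 0 + 1 + 4 + 2 + 1 = 8.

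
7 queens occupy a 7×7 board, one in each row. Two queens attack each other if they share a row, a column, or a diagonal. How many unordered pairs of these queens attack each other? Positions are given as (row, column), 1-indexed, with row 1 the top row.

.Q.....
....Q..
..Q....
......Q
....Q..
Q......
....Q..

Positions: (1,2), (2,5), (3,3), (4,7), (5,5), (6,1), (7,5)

Same column: (2,5)–(5,5) (column 5); (2,5)–(7,5) (column 5); (5,5)–(7,5) (column 5).
Same diagonal: (2,5)–(4,7) (|2−4| = |5−7| = 2); (2,5)–(6,1) (|2−6| = |5−1| = 4); (3,3)–(5,5) (|3−5| = |3−5| = 2).
Total attacking pairs: 6.

6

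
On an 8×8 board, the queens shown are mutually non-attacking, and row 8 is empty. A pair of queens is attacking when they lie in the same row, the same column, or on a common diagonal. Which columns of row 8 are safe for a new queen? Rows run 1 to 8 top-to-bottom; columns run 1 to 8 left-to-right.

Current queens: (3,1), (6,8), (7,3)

columns 5, 7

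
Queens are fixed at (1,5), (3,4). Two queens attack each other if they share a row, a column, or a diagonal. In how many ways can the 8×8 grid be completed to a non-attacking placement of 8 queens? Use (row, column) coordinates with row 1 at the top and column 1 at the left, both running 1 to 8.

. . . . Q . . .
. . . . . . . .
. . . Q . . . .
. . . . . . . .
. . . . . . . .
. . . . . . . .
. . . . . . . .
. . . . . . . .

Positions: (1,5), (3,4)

Branch on row 2: col 1 → 1; col 2 → 2; col 7 → 1; col 8 → 2.
Sum: 1 + 2 + 1 + 2 = 6.

6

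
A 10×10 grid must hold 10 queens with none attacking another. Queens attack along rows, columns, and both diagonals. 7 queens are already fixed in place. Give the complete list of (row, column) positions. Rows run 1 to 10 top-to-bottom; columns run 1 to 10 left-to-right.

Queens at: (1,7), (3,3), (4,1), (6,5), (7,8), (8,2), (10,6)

(1,7) (2,10) (3,3) (4,1) (5,9) (6,5) (7,8) (8,2) (9,4) (10,6)

Row 2: attacked by (1,7)→{6,7,8}; (3,3)→{2,3,4}; (4,1)→{1,3}; (6,5)→{1,5,9}; (7,8)→{3,8}; (8,2)→{2,8}; (10,6)→{6}. Safe: 10. Place at column 10.
Row 5: attacked by (1,7)→{3,7}; (2,10)→{7,10}; (3,3)→{1,3,5}; (4,1)→{1,2}; (6,5)→{4,5,6}; (7,8)→{6,8,10}; (8,2)→{2,5}; (10,6)→{1,6}. Safe: 9. Place at column 9.
Row 9: attacked by (1,7)→{7}; (2,10)→{3,10}; (3,3)→{3,9}; (4,1)→{1,6}; (5,9)→{5,9}; (6,5)→{2,5,8}; (7,8)→{6,8,10}; (8,2)→{1,2,3}; (10,6)→{5,6,7}. Safe: 4. Place at column 4.
Columns [7, 10, 3, 1, 9, 5, 8, 2, 4, 6], r−c [-6, -8, 0, 3, -4, 1, -1, 6, 5, 4], r+c [8, 12, 6, 5, 14, 11, 15, 10, 13, 16] are all distinct, so no two queens attack.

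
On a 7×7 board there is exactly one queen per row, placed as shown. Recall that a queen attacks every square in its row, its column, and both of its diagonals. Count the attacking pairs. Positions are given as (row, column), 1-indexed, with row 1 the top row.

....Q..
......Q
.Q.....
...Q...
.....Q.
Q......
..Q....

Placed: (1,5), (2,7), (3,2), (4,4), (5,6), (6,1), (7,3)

All columns are distinct and no two queens satisfy |Δrow| = |Δcol|, so no pair attacks.

0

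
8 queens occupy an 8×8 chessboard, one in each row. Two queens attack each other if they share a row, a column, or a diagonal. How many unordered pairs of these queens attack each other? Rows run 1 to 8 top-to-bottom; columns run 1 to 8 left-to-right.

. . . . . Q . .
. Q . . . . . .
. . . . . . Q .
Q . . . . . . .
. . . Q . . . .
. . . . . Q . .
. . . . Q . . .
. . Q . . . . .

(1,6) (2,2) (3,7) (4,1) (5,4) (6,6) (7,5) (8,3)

3

Same column: (1,6)–(6,6) (column 6).
Same diagonal: (2,2)–(6,6) (|2−6| = |2−6| = 4); (6,6)–(7,5) (|6−7| = |6−5| = 1).
Total attacking pairs: 3.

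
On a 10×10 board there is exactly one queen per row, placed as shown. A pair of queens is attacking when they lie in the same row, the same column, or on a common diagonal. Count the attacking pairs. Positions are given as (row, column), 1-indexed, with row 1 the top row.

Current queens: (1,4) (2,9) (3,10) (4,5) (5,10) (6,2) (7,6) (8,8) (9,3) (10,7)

3

Same column: (3,10)–(5,10) (column 10).
Same diagonal: (2,9)–(3,10) (|2−3| = |9−10| = 1); (3,10)–(7,6) (|3−7| = |10−6| = 4).
Total attacking pairs: 3.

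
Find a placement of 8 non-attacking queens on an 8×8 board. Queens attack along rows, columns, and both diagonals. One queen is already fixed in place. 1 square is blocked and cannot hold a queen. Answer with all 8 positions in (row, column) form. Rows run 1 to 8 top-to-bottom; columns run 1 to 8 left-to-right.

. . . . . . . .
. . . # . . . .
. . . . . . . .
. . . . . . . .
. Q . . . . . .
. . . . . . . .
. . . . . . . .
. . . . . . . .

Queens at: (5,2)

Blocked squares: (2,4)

Row 1: attacked by (5,2)→{2,6}. Safe: 1, 3, 4, 5, 7, 8. Place at column 5.
Row 2: attacked by (1,5)→{4,5,6}; (5,2)→{2,5}. Blocked: 4. Safe: 1, 3, 7, 8. Place at column 3.
Row 3: attacked by (1,5)→{3,5,7}; (2,3)→{2,3,4}; (5,2)→{2,4}. Safe: 1, 6, 8. Place at column 1.
Row 4: attacked by (1,5)→{2,5,8}; (2,3)→{1,3,5}; (3,1)→{1,2}; (5,2)→{1,2,3}. Safe: 4, 6, 7. Place at column 7.
Row 6: attacked by (1,5)→{5}; (2,3)→{3,7}; (3,1)→{1,4}; (4,7)→{5,7}; (5,2)→{1,2,3}. Safe: 6, 8. Place at column 8.
Row 7: attacked by (1,5)→{5}; (2,3)→{3,8}; (3,1)→{1,5}; (4,7)→{4,7}; (5,2)→{2,4}; (6,8)→{7,8}. Safe: 6. Place at column 6.
Row 8: attacked by (1,5)→{5}; (2,3)→{3}; (3,1)→{1,6}; (4,7)→{3,7}; (5,2)→{2,5}; (6,8)→{6,8}; (7,6)→{5,6,7}. Safe: 4. Place at column 4.
Columns [5, 3, 1, 7, 2, 8, 6, 4], r−c [-4, -1, 2, -3, 3, -2, 1, 4], r+c [6, 5, 4, 11, 7, 14, 13, 12] are all distinct, so no two queens attack.

(1,5) (2,3) (3,1) (4,7) (5,2) (6,8) (7,6) (8,4)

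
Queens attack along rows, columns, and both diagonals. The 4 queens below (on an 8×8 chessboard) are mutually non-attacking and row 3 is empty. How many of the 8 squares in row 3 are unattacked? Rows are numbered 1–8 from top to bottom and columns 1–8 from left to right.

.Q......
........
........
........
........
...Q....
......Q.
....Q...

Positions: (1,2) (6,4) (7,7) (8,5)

2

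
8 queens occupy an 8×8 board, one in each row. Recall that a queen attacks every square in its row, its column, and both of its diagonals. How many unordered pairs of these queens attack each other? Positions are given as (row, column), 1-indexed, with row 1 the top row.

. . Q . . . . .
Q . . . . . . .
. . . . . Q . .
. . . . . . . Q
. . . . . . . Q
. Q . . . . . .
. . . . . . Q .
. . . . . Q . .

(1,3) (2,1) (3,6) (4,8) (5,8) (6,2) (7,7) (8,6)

Same column: (3,6)–(8,6) (column 6); (4,8)–(5,8) (column 8).
Same diagonal: (3,6)–(5,8) (|3−5| = |6−8| = 2); (7,7)–(8,6) (|7−8| = |7−6| = 1).
Total attacking pairs: 4.

4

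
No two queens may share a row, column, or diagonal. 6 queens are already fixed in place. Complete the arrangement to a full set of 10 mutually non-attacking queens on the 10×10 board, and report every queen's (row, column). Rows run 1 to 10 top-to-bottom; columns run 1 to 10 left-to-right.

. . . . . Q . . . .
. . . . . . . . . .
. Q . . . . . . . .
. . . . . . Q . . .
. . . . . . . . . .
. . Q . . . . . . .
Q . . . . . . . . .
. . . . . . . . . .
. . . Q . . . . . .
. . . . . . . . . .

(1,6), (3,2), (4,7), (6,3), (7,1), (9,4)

Row 2: attacked by (1,6)→{5,6,7}; (3,2)→{1,2,3}; (4,7)→{5,7,9}; (6,3)→{3,7}; (7,1)→{1,6}; (9,4)→{4}. Safe: 8, 10. Place at column 10.
Row 5: attacked by (1,6)→{2,6,10}; (2,10)→{7,10}; (3,2)→{2,4}; (4,7)→{6,7,8}; (6,3)→{2,3,4}; (7,1)→{1,3}; (9,4)→{4,8}. Safe: 5, 9. Place at column 5.
Row 8: attacked by (1,6)→{6}; (2,10)→{4,10}; (3,2)→{2,7}; (4,7)→{3,7}; (5,5)→{2,5,8}; (6,3)→{1,3,5}; (7,1)→{1,2}; (9,4)→{3,4,5}. Safe: 9. Place at column 9.
Row 10: attacked by (1,6)→{6}; (2,10)→{2,10}; (3,2)→{2,9}; (4,7)→{1,7}; (5,5)→{5,10}; (6,3)→{3,7}; (7,1)→{1,4}; (8,9)→{7,9}; (9,4)→{3,4,5}. Safe: 8. Place at column 8.
Columns [6, 10, 2, 7, 5, 3, 1, 9, 4, 8], r−c [-5, -8, 1, -3, 0, 3, 6, -1, 5, 2], r+c [7, 12, 5, 11, 10, 9, 8, 17, 13, 18] are all distinct, so no two queens attack.

(1,6) (2,10) (3,2) (4,7) (5,5) (6,3) (7,1) (8,9) (9,4) (10,8)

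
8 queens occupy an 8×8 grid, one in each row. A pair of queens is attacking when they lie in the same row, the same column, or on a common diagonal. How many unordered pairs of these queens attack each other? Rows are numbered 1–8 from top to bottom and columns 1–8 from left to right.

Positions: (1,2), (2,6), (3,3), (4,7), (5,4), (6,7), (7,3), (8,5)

4

Same column: (3,3)–(7,3) (column 3); (4,7)–(6,7) (column 7).
Same diagonal: (1,2)–(6,7) (|1−6| = |2−7| = 5); (6,7)–(8,5) (|6−8| = |7−5| = 2).
Total attacking pairs: 4.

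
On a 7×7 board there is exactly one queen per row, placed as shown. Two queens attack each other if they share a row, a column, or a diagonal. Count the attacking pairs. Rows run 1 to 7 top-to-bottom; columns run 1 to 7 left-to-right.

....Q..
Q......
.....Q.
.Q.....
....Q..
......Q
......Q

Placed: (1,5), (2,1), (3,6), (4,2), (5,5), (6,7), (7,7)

Same column: (1,5)–(5,5) (column 5); (6,7)–(7,7) (column 7).
Same diagonal: (1,5)–(4,2) (|1−4| = |5−2| = 3); (5,5)–(7,7) (|5−7| = |5−7| = 2).
Total attacking pairs: 4.

4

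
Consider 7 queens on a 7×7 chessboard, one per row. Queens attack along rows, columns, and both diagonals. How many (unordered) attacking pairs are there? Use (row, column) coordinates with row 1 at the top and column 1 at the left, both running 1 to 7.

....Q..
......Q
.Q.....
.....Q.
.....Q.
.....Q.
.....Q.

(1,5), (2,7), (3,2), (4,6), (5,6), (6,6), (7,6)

Same column: (4,6)–(5,6) (column 6); (4,6)–(6,6) (column 6); (4,6)–(7,6) (column 6); (5,6)–(6,6) (column 6); (5,6)–(7,6) (column 6); (6,6)–(7,6) (column 6).
Same diagonal: (3,2)–(7,6) (|3−7| = |2−6| = 4).
Total attacking pairs: 7.

7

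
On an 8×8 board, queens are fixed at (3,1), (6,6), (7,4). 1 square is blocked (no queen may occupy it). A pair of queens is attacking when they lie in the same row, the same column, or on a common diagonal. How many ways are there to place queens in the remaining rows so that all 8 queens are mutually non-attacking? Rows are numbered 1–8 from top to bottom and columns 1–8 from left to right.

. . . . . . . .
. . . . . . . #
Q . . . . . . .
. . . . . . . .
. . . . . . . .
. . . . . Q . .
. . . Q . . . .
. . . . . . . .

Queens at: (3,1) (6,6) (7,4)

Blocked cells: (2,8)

1

Branch on row 1: col 2 → 0; col 5 → 1; col 7 → 0; col 8 → 0.
Sum: 0 + 1 + 0 + 0 = 1.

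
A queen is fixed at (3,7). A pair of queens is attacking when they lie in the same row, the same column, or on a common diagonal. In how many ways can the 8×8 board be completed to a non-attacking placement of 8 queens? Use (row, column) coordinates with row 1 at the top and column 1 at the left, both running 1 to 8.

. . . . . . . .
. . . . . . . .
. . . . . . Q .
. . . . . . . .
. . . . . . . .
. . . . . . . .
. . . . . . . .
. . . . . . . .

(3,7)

14

Branch on row 1: col 1 → 0; col 2 → 2; col 3 → 2; col 4 → 3; col 6 → 7; col 8 → 0.
Sum: 0 + 2 + 2 + 3 + 7 + 0 = 14.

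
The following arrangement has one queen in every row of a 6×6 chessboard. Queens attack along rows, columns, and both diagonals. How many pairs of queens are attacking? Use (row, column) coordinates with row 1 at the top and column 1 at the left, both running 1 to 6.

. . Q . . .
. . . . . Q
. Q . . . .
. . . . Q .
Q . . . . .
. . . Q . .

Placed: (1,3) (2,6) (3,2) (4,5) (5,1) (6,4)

All columns are distinct and no two queens satisfy |Δrow| = |Δcol|, so no pair attacks.

0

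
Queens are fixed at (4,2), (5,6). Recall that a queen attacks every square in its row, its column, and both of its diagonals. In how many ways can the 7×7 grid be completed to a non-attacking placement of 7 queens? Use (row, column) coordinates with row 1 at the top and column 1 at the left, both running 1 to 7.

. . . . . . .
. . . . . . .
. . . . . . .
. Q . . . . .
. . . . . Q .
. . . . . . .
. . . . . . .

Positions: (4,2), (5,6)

Branch on row 1: col 1 → 0; col 3 → 0; col 4 → 2; col 7 → 0.
Sum: 0 + 0 + 2 + 0 = 2.

2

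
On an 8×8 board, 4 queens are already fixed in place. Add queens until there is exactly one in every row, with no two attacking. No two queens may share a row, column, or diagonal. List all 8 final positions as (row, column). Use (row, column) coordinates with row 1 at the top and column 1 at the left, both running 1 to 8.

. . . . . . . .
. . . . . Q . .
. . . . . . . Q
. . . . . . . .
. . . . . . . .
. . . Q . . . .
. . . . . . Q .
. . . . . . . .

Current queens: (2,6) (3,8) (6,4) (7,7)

(1,2) (2,6) (3,8) (4,3) (5,1) (6,4) (7,7) (8,5)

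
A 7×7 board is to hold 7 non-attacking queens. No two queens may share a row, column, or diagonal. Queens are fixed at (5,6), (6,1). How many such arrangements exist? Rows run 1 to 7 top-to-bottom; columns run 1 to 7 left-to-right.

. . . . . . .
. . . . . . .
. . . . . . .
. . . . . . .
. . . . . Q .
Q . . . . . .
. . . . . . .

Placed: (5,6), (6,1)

Branch on row 1: col 3 → 1; col 4 → 1; col 5 → 1; col 7 → 0.
Sum: 1 + 1 + 1 + 0 = 3.

3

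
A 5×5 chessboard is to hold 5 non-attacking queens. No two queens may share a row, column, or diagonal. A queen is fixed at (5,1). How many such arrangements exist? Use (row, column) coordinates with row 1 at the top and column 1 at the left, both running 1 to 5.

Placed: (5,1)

2

Branch on row 1: col 2 → 0; col 3 → 1; col 4 → 1.
Sum: 0 + 1 + 1 = 2.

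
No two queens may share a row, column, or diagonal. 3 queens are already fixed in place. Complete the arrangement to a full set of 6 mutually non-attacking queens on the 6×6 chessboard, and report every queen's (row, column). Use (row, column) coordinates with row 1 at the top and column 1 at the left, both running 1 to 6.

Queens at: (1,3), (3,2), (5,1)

Row 2: attacked by (1,3)→{2,3,4}; (3,2)→{1,2,3}; (5,1)→{1,4}. Safe: 5, 6. Place at column 6.
Row 4: attacked by (1,3)→{3,6}; (2,6)→{4,6}; (3,2)→{1,2,3}; (5,1)→{1,2}. Safe: 5. Place at column 5.
Row 6: attacked by (1,3)→{3}; (2,6)→{2,6}; (3,2)→{2,5}; (4,5)→{3,5}; (5,1)→{1,2}. Safe: 4. Place at column 4.
Columns [3, 6, 2, 5, 1, 4], r−c [-2, -4, 1, -1, 4, 2], r+c [4, 8, 5, 9, 6, 10] are all distinct, so no two queens attack.

(1,3) (2,6) (3,2) (4,5) (5,1) (6,4)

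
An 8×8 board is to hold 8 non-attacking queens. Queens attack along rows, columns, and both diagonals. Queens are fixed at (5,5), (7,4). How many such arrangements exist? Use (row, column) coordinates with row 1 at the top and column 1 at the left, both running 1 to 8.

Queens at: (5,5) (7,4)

2

Branch on row 1: col 2 → 0; col 3 → 1; col 6 → 1; col 7 → 0; col 8 → 0.
Sum: 0 + 1 + 1 + 0 + 0 = 2.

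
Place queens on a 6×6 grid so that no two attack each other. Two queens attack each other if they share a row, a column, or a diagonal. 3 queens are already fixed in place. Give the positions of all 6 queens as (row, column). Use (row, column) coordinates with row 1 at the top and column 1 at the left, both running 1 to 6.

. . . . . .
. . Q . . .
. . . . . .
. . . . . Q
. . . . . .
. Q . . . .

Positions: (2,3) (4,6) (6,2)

(1,5) (2,3) (3,1) (4,6) (5,4) (6,2)

Row 1: attacked by (2,3)→{2,3,4}; (4,6)→{3,6}; (6,2)→{2}. Safe: 1, 5. Place at column 5.
Row 3: attacked by (1,5)→{3,5}; (2,3)→{2,3,4}; (4,6)→{5,6}; (6,2)→{2,5}. Safe: 1. Place at column 1.
Row 5: attacked by (1,5)→{1,5}; (2,3)→{3,6}; (3,1)→{1,3}; (4,6)→{5,6}; (6,2)→{1,2,3}. Safe: 4. Place at column 4.
Columns [5, 3, 1, 6, 4, 2], r−c [-4, -1, 2, -2, 1, 4], r+c [6, 5, 4, 10, 9, 8] are all distinct, so no two queens attack.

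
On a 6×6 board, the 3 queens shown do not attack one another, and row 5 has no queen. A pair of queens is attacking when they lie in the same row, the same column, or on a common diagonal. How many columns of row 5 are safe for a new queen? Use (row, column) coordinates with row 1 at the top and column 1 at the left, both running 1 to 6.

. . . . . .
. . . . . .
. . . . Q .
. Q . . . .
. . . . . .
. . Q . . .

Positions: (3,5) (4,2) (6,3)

(3,5) attacks row 5 at column 5 and diagonals 3.
(4,2) attacks row 5 at column 2 and diagonals 1, 3.
(6,3) attacks row 5 at column 3 and diagonals 2, 4.
Attacked columns: {1, 2, 3, 4, 5}. Safe: {6}.

1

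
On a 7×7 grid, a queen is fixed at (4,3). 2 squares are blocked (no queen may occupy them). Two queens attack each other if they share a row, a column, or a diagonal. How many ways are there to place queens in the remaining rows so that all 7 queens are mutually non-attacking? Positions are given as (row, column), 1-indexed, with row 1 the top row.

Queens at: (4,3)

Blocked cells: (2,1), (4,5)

Branch on row 1: col 1 → 1; col 2 → 1; col 4 → 1; col 5 → 1; col 7 → 0.
Sum: 1 + 1 + 1 + 1 + 0 = 4.

4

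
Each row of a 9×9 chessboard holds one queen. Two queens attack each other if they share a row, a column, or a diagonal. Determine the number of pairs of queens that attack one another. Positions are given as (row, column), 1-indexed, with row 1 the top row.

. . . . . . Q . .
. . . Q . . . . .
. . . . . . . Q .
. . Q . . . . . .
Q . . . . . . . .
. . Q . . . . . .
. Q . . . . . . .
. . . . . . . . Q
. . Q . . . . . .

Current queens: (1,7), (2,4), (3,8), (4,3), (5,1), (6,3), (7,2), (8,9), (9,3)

5

Same column: (4,3)–(6,3) (column 3); (4,3)–(9,3) (column 3); (6,3)–(9,3) (column 3).
Same diagonal: (2,4)–(5,1) (|2−5| = |4−1| = 3); (6,3)–(7,2) (|6−7| = |3−2| = 1).
Total attacking pairs: 5.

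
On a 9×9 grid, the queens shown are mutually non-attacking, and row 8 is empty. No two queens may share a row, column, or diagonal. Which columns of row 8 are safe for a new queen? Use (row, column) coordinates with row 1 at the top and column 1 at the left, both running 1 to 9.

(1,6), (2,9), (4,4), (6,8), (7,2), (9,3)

(1,6) attacks row 8 at column 6.
(2,9) attacks row 8 at column 9 and diagonals 3.
(4,4) attacks row 8 at column 4 and diagonals 8.
(6,8) attacks row 8 at column 8 and diagonals 6.
(7,2) attacks row 8 at column 2 and diagonals 1, 3.
(9,3) attacks row 8 at column 3 and diagonals 2, 4.
Attacked columns: {1, 2, 3, 4, 6, 8, 9}. Safe: {5, 7}.

columns 5, 7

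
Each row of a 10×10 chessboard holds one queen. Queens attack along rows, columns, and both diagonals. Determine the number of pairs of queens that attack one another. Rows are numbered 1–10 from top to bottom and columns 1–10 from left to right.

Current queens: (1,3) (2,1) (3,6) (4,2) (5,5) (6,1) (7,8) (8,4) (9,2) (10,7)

Same column: (2,1)–(6,1) (column 1); (4,2)–(9,2) (column 2).
Total attacking pairs: 2.

2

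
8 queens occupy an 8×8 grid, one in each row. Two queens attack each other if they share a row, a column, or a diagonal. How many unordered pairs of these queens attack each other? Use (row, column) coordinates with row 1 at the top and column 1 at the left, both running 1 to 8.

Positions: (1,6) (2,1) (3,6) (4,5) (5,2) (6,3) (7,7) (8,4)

6

Same column: (1,6)–(3,6) (column 6).
Same diagonal: (1,6)–(5,2) (|1−5| = |6−2| = 4); (3,6)–(4,5) (|3−4| = |6−5| = 1); (3,6)–(6,3) (|3−6| = |6−3| = 3); (4,5)–(6,3) (|4−6| = |5−3| = 2); (5,2)–(6,3) (|5−6| = |2−3| = 1).
Total attacking pairs: 6.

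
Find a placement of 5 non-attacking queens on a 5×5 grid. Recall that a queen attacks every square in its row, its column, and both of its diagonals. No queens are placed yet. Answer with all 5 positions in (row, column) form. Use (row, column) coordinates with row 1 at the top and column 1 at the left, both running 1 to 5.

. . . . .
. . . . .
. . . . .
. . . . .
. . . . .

(1,1) (2,3) (3,5) (4,2) (5,4)

Row 1: Safe: 1, 2, 3, 4, 5. Place at column 1.
Row 2: attacked by (1,1)→{1,2}. Safe: 3, 4, 5. Place at column 3.
Row 3: attacked by (1,1)→{1,3}; (2,3)→{2,3,4}. Safe: 5. Place at column 5.
Row 4: attacked by (1,1)→{1,4}; (2,3)→{1,3,5}; (3,5)→{4,5}. Safe: 2. Place at column 2.
Row 5: attacked by (1,1)→{1,5}; (2,3)→{3}; (3,5)→{3,5}; (4,2)→{1,2,3}. Safe: 4. Place at column 4.
Columns [1, 3, 5, 2, 4], r−c [0, -1, -2, 2, 1], r+c [2, 5, 8, 6, 9] are all distinct, so no two queens attack.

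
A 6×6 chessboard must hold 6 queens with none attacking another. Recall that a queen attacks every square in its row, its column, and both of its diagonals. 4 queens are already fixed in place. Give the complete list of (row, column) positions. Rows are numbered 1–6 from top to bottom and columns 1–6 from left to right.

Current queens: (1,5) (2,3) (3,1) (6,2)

(1,5) (2,3) (3,1) (4,6) (5,4) (6,2)

Row 4: attacked by (1,5)→{2,5}; (2,3)→{1,3,5}; (3,1)→{1,2}; (6,2)→{2,4}. Safe: 6. Place at column 6.
Row 5: attacked by (1,5)→{1,5}; (2,3)→{3,6}; (3,1)→{1,3}; (4,6)→{5,6}; (6,2)→{1,2,3}. Safe: 4. Place at column 4.
Columns [5, 3, 1, 6, 4, 2], r−c [-4, -1, 2, -2, 1, 4], r+c [6, 5, 4, 10, 9, 8] are all distinct, so no two queens attack.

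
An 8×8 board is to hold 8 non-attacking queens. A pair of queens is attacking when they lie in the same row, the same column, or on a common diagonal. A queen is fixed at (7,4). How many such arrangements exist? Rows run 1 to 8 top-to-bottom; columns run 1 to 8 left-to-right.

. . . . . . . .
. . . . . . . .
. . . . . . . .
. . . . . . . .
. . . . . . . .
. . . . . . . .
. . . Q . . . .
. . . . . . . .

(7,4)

8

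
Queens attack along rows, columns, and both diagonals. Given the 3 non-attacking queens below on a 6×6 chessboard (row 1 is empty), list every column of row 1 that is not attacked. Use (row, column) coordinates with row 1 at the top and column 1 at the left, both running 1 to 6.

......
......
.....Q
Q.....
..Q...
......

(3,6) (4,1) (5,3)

(3,6) attacks row 1 at column 6 and diagonals 4.
(4,1) attacks row 1 at column 1 and diagonals 4.
(5,3) attacks row 1 at column 3.
Attacked columns: {1, 3, 4, 6}. Safe: {2, 5}.

columns 2, 5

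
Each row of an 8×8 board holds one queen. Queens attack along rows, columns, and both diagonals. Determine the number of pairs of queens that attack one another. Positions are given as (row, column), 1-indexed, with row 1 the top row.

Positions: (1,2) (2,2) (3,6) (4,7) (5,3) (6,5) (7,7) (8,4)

5

Same column: (1,2)–(2,2) (column 2); (4,7)–(7,7) (column 7).
Same diagonal: (2,2)–(7,7) (|2−7| = |2−7| = 5); (3,6)–(4,7) (|3−4| = |6−7| = 1); (4,7)–(6,5) (|4−6| = |7−5| = 2).
Total attacking pairs: 5.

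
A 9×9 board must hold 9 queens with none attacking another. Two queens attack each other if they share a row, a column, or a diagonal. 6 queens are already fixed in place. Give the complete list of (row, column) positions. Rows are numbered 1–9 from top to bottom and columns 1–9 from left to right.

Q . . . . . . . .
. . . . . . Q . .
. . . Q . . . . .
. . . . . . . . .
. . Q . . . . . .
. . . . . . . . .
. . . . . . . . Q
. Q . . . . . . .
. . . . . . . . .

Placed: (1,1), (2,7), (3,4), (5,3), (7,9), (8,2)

(1,1) (2,7) (3,4) (4,8) (5,3) (6,5) (7,9) (8,2) (9,6)

Row 4: attacked by (1,1)→{1,4}; (2,7)→{5,7,9}; (3,4)→{3,4,5}; (5,3)→{2,3,4}; (7,9)→{6,9}; (8,2)→{2,6}. Safe: 8. Place at column 8.
Row 6: attacked by (1,1)→{1,6}; (2,7)→{3,7}; (3,4)→{1,4,7}; (4,8)→{6,8}; (5,3)→{2,3,4}; (7,9)→{8,9}; (8,2)→{2,4}. Safe: 5. Place at column 5.
Row 9: attacked by (1,1)→{1,9}; (2,7)→{7}; (3,4)→{4}; (4,8)→{3,8}; (5,3)→{3,7}; (6,5)→{2,5,8}; (7,9)→{7,9}; (8,2)→{1,2,3}. Safe: 6. Place at column 6.
Columns [1, 7, 4, 8, 3, 5, 9, 2, 6], r−c [0, -5, -1, -4, 2, 1, -2, 6, 3], r+c [2, 9, 7, 12, 8, 11, 16, 10, 15] are all distinct, so no two queens attack.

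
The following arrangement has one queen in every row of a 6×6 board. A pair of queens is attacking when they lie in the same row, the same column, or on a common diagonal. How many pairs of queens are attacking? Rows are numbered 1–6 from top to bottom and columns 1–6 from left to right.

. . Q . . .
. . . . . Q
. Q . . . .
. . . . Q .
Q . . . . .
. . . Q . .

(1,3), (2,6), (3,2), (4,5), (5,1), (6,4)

All columns are distinct and no two queens satisfy |Δrow| = |Δcol|, so no pair attacks.

0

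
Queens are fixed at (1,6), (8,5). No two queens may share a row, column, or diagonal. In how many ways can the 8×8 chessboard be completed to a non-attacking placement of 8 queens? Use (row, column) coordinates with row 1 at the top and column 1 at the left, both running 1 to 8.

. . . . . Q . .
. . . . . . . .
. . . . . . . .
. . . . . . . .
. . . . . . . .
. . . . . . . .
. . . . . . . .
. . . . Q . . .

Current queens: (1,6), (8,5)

3

Branch on row 2: col 1 → 0; col 2 → 0; col 3 → 3; col 4 → 0; col 8 → 0.
Sum: 0 + 0 + 3 + 0 + 0 = 3.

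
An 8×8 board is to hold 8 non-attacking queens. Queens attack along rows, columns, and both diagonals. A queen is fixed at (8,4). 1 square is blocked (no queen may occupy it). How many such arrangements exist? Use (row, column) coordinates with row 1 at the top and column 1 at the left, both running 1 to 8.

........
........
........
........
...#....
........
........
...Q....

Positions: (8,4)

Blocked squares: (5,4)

Branch on row 1: col 1 → 1; col 2 → 3; col 3 → 3; col 5 → 3; col 6 → 4; col 7 → 3; col 8 → 1.
Sum: 1 + 3 + 3 + 3 + 4 + 3 + 1 = 18.

18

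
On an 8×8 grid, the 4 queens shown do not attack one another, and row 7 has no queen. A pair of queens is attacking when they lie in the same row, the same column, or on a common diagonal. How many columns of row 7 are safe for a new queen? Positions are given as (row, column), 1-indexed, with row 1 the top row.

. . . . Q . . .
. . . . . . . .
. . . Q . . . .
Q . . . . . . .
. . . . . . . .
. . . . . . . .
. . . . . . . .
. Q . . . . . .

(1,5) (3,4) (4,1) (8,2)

(1,5) attacks row 7 at column 5.
(3,4) attacks row 7 at column 4 and diagonals 8.
(4,1) attacks row 7 at column 1 and diagonals 4.
(8,2) attacks row 7 at column 2 and diagonals 1, 3.
Attacked columns: {1, 2, 3, 4, 5, 8}. Safe: {6, 7}.

2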